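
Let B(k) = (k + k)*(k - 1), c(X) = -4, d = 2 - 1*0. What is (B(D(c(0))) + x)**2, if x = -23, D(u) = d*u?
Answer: 14641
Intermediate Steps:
d = 2 (d = 2 + 0 = 2)
D(u) = 2*u
B(k) = 2*k*(-1 + k) (B(k) = (2*k)*(-1 + k) = 2*k*(-1 + k))
(B(D(c(0))) + x)**2 = (2*(2*(-4))*(-1 + 2*(-4)) - 23)**2 = (2*(-8)*(-1 - 8) - 23)**2 = (2*(-8)*(-9) - 23)**2 = (144 - 23)**2 = 121**2 = 14641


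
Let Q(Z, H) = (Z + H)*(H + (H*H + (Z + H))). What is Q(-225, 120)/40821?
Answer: -504525/13607 ≈ -37.078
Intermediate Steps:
Q(Z, H) = (H + Z)*(Z + H**2 + 2*H) (Q(Z, H) = (H + Z)*(H + (H**2 + (H + Z))) = (H + Z)*(H + (H + Z + H**2)) = (H + Z)*(Z + H**2 + 2*H))
Q(-225, 120)/40821 = (120**3 + (-225)**2 + 2*120**2 - 225*120**2 + 3*120*(-225))/40821 = (1728000 + 50625 + 2*14400 - 225*14400 - 81000)*(1/40821) = (1728000 + 50625 + 28800 - 3240000 - 81000)*(1/40821) = -1513575*1/40821 = -504525/13607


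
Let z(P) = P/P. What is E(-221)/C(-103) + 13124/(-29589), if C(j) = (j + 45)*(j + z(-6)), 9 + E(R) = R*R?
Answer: 37979124/4862459 ≈ 7.8107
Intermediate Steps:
z(P) = 1
E(R) = -9 + R² (E(R) = -9 + R*R = -9 + R²)
C(j) = (1 + j)*(45 + j) (C(j) = (j + 45)*(j + 1) = (45 + j)*(1 + j) = (1 + j)*(45 + j))
E(-221)/C(-103) + 13124/(-29589) = (-9 + (-221)²)/(45 + (-103)² + 46*(-103)) + 13124/(-29589) = (-9 + 48841)/(45 + 10609 - 4738) + 13124*(-1/29589) = 48832/5916 - 13124/29589 = 48832*(1/5916) - 13124/29589 = 12208/1479 - 13124/29589 = 37979124/4862459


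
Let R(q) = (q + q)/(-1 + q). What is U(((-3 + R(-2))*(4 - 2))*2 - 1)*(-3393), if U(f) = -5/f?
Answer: -50895/23 ≈ -2212.8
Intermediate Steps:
R(q) = 2*q/(-1 + q) (R(q) = (2*q)/(-1 + q) = 2*q/(-1 + q))
U(((-3 + R(-2))*(4 - 2))*2 - 1)*(-3393) = -5/(((-3 + 2*(-2)/(-1 - 2))*(4 - 2))*2 - 1)*(-3393) = -5/(((-3 + 2*(-2)/(-3))*2)*2 - 1)*(-3393) = -5/(((-3 + 2*(-2)*(-⅓))*2)*2 - 1)*(-3393) = -5/(((-3 + 4/3)*2)*2 - 1)*(-3393) = -5/(-5/3*2*2 - 1)*(-3393) = -5/(-10/3*2 - 1)*(-3393) = -5/(-20/3 - 1)*(-3393) = -5/(-23/3)*(-3393) = -5*(-3/23)*(-3393) = (15/23)*(-3393) = -50895/23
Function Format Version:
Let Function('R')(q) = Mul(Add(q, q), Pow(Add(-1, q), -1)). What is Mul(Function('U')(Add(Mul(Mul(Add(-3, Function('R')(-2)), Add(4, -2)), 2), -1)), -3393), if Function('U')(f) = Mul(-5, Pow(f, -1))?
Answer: Rational(-50895, 23) ≈ -2212.8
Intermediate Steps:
Function('R')(q) = Mul(2, q, Pow(Add(-1, q), -1)) (Function('R')(q) = Mul(Mul(2, q), Pow(Add(-1, q), -1)) = Mul(2, q, Pow(Add(-1, q), -1)))
Mul(Function('U')(Add(Mul(Mul(Add(-3, Function('R')(-2)), Add(4, -2)), 2), -1)), -3393) = Mul(Mul(-5, Pow(Add(Mul(Mul(Add(-3, Mul(2, -2, Pow(Add(-1, -2), -1))), Add(4, -2)), 2), -1), -1)), -3393) = Mul(Mul(-5, Pow(Add(Mul(Mul(Add(-3, Mul(2, -2, Pow(-3, -1))), 2), 2), -1), -1)), -3393) = Mul(Mul(-5, Pow(Add(Mul(Mul(Add(-3, Mul(2, -2, Rational(-1, 3))), 2), 2), -1), -1)), -3393) = Mul(Mul(-5, Pow(Add(Mul(Mul(Add(-3, Rational(4, 3)), 2), 2), -1), -1)), -3393) = Mul(Mul(-5, Pow(Add(Mul(Mul(Rational(-5, 3), 2), 2), -1), -1)), -3393) = Mul(Mul(-5, Pow(Add(Mul(Rational(-10, 3), 2), -1), -1)), -3393) = Mul(Mul(-5, Pow(Add(Rational(-20, 3), -1), -1)), -3393) = Mul(Mul(-5, Pow(Rational(-23, 3), -1)), -3393) = Mul(Mul(-5, Rational(-3, 23)), -3393) = Mul(Rational(15, 23), -3393) = Rational(-50895, 23)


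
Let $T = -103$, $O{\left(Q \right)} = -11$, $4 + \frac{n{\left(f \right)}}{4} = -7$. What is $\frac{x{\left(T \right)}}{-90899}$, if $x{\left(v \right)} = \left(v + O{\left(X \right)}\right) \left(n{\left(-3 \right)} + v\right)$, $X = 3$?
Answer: $- \frac{16758}{90899} \approx -0.18436$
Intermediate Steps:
$n{\left(f \right)} = -44$ ($n{\left(f \right)} = -16 + 4 \left(-7\right) = -16 - 28 = -44$)
$x{\left(v \right)} = \left(-44 + v\right) \left(-11 + v\right)$ ($x{\left(v \right)} = \left(v - 11\right) \left(-44 + v\right) = \left(-11 + v\right) \left(-44 + v\right) = \left(-44 + v\right) \left(-11 + v\right)$)
$\frac{x{\left(T \right)}}{-90899} = \frac{484 + \left(-103\right)^{2} - -5665}{-90899} = \left(484 + 10609 + 5665\right) \left(- \frac{1}{90899}\right) = 16758 \left(- \frac{1}{90899}\right) = - \frac{16758}{90899}$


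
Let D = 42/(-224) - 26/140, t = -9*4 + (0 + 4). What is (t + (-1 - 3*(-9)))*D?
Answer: 627/280 ≈ 2.2393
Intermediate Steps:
t = -32 (t = -36 + 4 = -32)
D = -209/560 (D = 42*(-1/224) - 26*1/140 = -3/16 - 13/70 = -209/560 ≈ -0.37321)
(t + (-1 - 3*(-9)))*D = (-32 + (-1 - 3*(-9)))*(-209/560) = (-32 + (-1 + 27))*(-209/560) = (-32 + 26)*(-209/560) = -6*(-209/560) = 627/280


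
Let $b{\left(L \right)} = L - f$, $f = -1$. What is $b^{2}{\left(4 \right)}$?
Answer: $25$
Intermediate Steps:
$b{\left(L \right)} = 1 + L$ ($b{\left(L \right)} = L - -1 = L + 1 = 1 + L$)
$b^{2}{\left(4 \right)} = \left(1 + 4\right)^{2} = 5^{2} = 25$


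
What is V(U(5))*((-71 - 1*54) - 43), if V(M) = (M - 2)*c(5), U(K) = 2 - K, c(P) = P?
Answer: 4200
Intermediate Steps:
V(M) = -10 + 5*M (V(M) = (M - 2)*5 = (-2 + M)*5 = -10 + 5*M)
V(U(5))*((-71 - 1*54) - 43) = (-10 + 5*(2 - 1*5))*((-71 - 1*54) - 43) = (-10 + 5*(2 - 5))*((-71 - 54) - 43) = (-10 + 5*(-3))*(-125 - 43) = (-10 - 15)*(-168) = -25*(-168) = 4200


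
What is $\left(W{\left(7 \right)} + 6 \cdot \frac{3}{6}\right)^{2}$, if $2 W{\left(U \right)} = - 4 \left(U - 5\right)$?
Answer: $1$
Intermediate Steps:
$W{\left(U \right)} = 10 - 2 U$ ($W{\left(U \right)} = \frac{\left(-4\right) \left(U - 5\right)}{2} = \frac{\left(-4\right) \left(-5 + U\right)}{2} = \frac{20 - 4 U}{2} = 10 - 2 U$)
$\left(W{\left(7 \right)} + 6 \cdot \frac{3}{6}\right)^{2} = \left(\left(10 - 14\right) + 6 \cdot \frac{3}{6}\right)^{2} = \left(\left(10 - 14\right) + 6 \cdot 3 \cdot \frac{1}{6}\right)^{2} = \left(-4 + 6 \cdot \frac{1}{2}\right)^{2} = \left(-4 + 3\right)^{2} = \left(-1\right)^{2} = 1$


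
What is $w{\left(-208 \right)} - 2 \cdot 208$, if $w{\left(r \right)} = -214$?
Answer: $-630$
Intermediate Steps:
$w{\left(-208 \right)} - 2 \cdot 208 = -214 - 2 \cdot 208 = -214 - 416 = -630$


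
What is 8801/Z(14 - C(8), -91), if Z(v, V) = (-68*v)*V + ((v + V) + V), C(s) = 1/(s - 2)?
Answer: 17602/170865 ≈ 0.10302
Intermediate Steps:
C(s) = 1/(-2 + s)
Z(v, V) = v + 2*V - 68*V*v (Z(v, V) = -68*V*v + ((V + v) + V) = -68*V*v + (v + 2*V) = v + 2*V - 68*V*v)
8801/Z(14 - C(8), -91) = 8801/((14 - 1/(-2 + 8)) + 2*(-91) - 68*(-91)*(14 - 1/(-2 + 8))) = 8801/((14 - 1/6) - 182 - 68*(-91)*(14 - 1/6)) = 8801/(83/6 - 182 - 68*(-91)*83/6) = 8801/(83/6 - 182 + 256802/3) = 8801/(170865/2) = 8801*(2/170865) = 17602/170865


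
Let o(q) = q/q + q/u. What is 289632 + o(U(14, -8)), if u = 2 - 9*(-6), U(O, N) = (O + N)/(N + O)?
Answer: 16219449/56 ≈ 2.8963e+5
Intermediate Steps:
U(O, N) = 1 (U(O, N) = (N + O)/(N + O) = 1)
u = 56 (u = 2 + 54 = 56)
o(q) = 1 + q/56 (o(q) = q/q + q/56 = 1 + q*(1/56) = 1 + q/56)
289632 + o(U(14, -8)) = 289632 + (1 + (1/56)*1) = 289632 + (1 + 1/56) = 289632 + 57/56 = 16219449/56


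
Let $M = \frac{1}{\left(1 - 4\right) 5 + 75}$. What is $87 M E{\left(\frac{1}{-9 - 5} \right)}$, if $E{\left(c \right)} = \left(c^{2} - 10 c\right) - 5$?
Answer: $- \frac{24331}{3920} \approx -6.2069$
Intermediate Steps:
$M = \frac{1}{60}$ ($M = \frac{1}{\left(-3\right) 5 + 75} = \frac{1}{-15 + 75} = \frac{1}{60} \approx 0.016667$)
$E{\left(c \right)} = -5 + c^{2} - 10 c$
$87 M E{\left(\frac{1}{-9 - 5} \right)} = 87 \cdot \frac{1}{60} \left(-5 + \left(\frac{1}{-9 - 5}\right)^{2} - \frac{10}{-9 - 5}\right) = \frac{29 \left(-5 + \left(\frac{1}{-14}\right)^{2} - \frac{10}{-14}\right)}{20} = \frac{29 \left(-5 + \left(- \frac{1}{14}\right)^{2} - - \frac{5}{7}\right)}{20} = \frac{29 \left(-5 + \frac{1}{196} + \frac{5}{7}\right)}{20} = \frac{29}{20} \left(- \frac{839}{196}\right) = - \frac{24331}{3920}$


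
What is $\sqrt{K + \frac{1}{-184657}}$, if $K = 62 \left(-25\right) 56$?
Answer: $\frac{i \sqrt{2959724424117857}}{184657} \approx 294.62 i$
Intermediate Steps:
$K = -86800$ ($K = \left(-1550\right) 56 = -86800$)
$\sqrt{K + \frac{1}{-184657}} = \sqrt{-86800 + \frac{1}{-184657}} = \sqrt{-86800 - \frac{1}{184657}} = \sqrt{- \frac{16028227601}{184657}} = \frac{i \sqrt{2959724424117857}}{184657}$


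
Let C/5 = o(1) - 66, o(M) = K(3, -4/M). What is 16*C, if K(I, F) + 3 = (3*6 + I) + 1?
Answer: -3760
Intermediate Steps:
K(I, F) = 16 + I (K(I, F) = -3 + ((3*6 + I) + 1) = -3 + ((18 + I) + 1) = -3 + (19 + I) = 16 + I)
o(M) = 19 (o(M) = 16 + 3 = 19)
C = -235 (C = 5*(19 - 66) = 5*(-47) = -235)
16*C = 16*(-235) = -3760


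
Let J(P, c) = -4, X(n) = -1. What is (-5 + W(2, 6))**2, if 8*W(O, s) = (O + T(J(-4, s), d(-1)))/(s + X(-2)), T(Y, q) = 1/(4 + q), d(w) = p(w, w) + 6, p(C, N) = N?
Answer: 3171961/129600 ≈ 24.475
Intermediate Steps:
d(w) = 6 + w (d(w) = w + 6 = 6 + w)
W(O, s) = (1/9 + O)/(8*(-1 + s)) (W(O, s) = ((O + 1/(4 + (6 - 1)))/(s - 1))/8 = ((O + 1/(4 + 5))/(-1 + s))/8 = ((O + 1/9)/(-1 + s))/8 = ((1/9 + O)/(-1 + s))/8 = (1/9 + O)/(8*(-1 + s)))
(-5 + W(2, 6))**2 = (-5 + (1 + 9*2)/(72*(-1 + 6)))**2 = (-5 + (1/72)*(1 + 18)/5)**2 = (-5 + (1/72)*(1/5)*19)**2 = (-5 + 19/360)**2 = (-1781/360)**2 = 3171961/129600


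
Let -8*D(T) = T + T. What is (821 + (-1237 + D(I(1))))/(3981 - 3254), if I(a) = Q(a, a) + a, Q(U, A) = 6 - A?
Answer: -835/1454 ≈ -0.57428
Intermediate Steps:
I(a) = 6 (I(a) = (6 - a) + a = 6)
D(T) = -T/4 (D(T) = -(T + T)/8 = -T/4)
(821 + (-1237 + D(I(1))))/(3981 - 3254) = (821 + (-1237 - ¼*6))/(3981 - 3254) = (821 + (-1237 - 3/2))/727 = (821 - 2477/2)*(1/727) = -835/2*1/727 = -835/1454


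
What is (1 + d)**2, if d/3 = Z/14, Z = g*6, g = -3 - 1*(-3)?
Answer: 1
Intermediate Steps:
g = 0 (g = -3 + 3 = 0)
Z = 0 (Z = 0*6 = 0)
d = 0 (d = 3*(0/14) = 3*(0*(1/14)) = 3*0 = 0)
(1 + d)**2 = (1 + 0)**2 = 1**2 = 1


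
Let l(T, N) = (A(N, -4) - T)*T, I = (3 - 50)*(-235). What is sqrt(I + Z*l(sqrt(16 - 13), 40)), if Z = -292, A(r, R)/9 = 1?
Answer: sqrt(11921 - 2628*sqrt(3)) ≈ 85.844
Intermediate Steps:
A(r, R) = 9 (A(r, R) = 9*1 = 9)
I = 11045 (I = -47*(-235) = 11045)
l(T, N) = T*(9 - T) (l(T, N) = (9 - T)*T = T*(9 - T))
sqrt(I + Z*l(sqrt(16 - 13), 40)) = sqrt(11045 - 292*sqrt(16 - 13)*(9 - sqrt(16 - 13))) = sqrt(11045 - 292*sqrt(3)*(9 - sqrt(3)))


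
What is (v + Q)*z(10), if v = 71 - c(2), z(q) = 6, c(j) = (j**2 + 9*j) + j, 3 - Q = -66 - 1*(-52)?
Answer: 384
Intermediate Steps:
Q = 17 (Q = 3 - (-66 - 1*(-52)) = 3 - (-66 + 52) = 3 - 1*(-14) = 3 + 14 = 17)
c(j) = j**2 + 10*j
v = 47 (v = 71 - 2*(10 + 2) = 71 - 2*12 = 71 - 1*24 = 71 - 24 = 47)
(v + Q)*z(10) = (47 + 17)*6 = 64*6 = 384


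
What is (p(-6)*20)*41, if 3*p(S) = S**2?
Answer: 9840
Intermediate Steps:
p(S) = S**2/3
(p(-6)*20)*41 = (((1/3)*(-6)**2)*20)*41 = (((1/3)*36)*20)*41 = (12*20)*41 = 240*41 = 9840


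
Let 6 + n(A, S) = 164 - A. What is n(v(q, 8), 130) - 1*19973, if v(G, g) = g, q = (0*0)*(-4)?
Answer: -19823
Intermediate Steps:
q = 0 (q = 0*(-4) = 0)
n(A, S) = 158 - A (n(A, S) = -6 + (164 - A) = 158 - A)
n(v(q, 8), 130) - 1*19973 = (158 - 1*8) - 1*19973 = (158 - 8) - 19973 = 150 - 19973 = -19823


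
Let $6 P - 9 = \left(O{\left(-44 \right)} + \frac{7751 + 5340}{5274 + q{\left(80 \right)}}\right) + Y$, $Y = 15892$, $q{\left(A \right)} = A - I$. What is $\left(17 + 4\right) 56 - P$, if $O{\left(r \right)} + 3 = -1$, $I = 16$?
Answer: $- \frac{47206349}{32028} \approx -1473.9$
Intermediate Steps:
$O{\left(r \right)} = -4$ ($O{\left(r \right)} = -3 - 1 = -4$)
$q{\left(A \right)} = -16 + A$ ($q{\left(A \right)} = A - 16 = -16 + A$)
$P = \frac{84871277}{32028}$ ($P = \frac{3}{2} + \frac{\left(-4 + \frac{7751 + 5340}{5274 + \left(-16 + 80\right)}\right) + 15892}{6} = \frac{3}{2} + \frac{\left(-4 + \frac{13091}{5274 + 64}\right) + 15892}{6} = \frac{3}{2} + \frac{\left(-4 + \frac{13091}{5338}\right) + 15892}{6} = \frac{3}{2} + \frac{- \frac{8261}{5338} + 15892}{6} = \frac{3}{2} + \frac{1}{6} \cdot \frac{84823235}{5338} = \frac{3}{2} + \frac{84823235}{32028} = \frac{84871277}{32028} \approx 2649.9$)
$\left(17 + 4\right) 56 - P = \left(17 + 4\right) 56 - \frac{84871277}{32028} = 21 \cdot 56 - \frac{84871277}{32028} = 1176 - \frac{84871277}{32028} = - \frac{47206349}{32028}$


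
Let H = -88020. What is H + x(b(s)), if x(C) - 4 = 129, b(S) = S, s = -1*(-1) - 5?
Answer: -87887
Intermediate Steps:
s = -4 (s = 1 - 5 = -4)
x(C) = 133 (x(C) = 4 + 129 = 133)
H + x(b(s)) = -88020 + 133 = -87887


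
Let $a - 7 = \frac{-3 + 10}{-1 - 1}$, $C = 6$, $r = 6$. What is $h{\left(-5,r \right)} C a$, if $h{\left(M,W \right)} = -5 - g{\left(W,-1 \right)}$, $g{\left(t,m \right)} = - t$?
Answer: $21$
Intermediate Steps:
$h{\left(M,W \right)} = -5 + W$ ($h{\left(M,W \right)} = -5 - - W = -5 + W$)
$a = \frac{7}{2}$ ($a = 7 + \frac{-3 + 10}{-1 - 1} = 7 + \frac{7}{-2} = 7 + 7 \left(- \frac{1}{2}\right) = 7 - \frac{7}{2} = \frac{7}{2} \approx 3.5$)
$h{\left(-5,r \right)} C a = \left(-5 + 6\right) 6 \cdot \frac{7}{2} = 1 \cdot 6 \cdot \frac{7}{2} = 6 \cdot \frac{7}{2} = 21$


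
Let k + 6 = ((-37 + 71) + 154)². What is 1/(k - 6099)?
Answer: 1/29239 ≈ 3.4201e-5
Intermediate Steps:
k = 35338 (k = -6 + ((-37 + 71) + 154)² = -6 + (34 + 154)² = -6 + 188² = -6 + 35344 = 35338)
1/(k - 6099) = 1/(35338 - 6099) = 1/29239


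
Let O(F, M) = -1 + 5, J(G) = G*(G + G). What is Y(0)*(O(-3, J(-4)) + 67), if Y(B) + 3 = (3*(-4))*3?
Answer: -2769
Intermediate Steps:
J(G) = 2*G² (J(G) = G*(2*G) = 2*G²)
Y(B) = -39 (Y(B) = -3 + (3*(-4))*3 = -3 - 12*3 = -3 - 36 = -39)
O(F, M) = 4
Y(0)*(O(-3, J(-4)) + 67) = -39*(4 + 67) = -39*71 = -2769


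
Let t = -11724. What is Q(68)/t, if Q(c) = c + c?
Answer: -34/2931 ≈ -0.011600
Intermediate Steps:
Q(c) = 2*c
Q(68)/t = (2*68)/(-11724) = 136*(-1/11724) = -34/2931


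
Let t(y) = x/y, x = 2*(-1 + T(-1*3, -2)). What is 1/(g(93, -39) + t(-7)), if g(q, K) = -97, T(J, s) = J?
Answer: -7/671 ≈ -0.010432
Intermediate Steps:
x = -8 (x = 2*(-1 - 1*3) = 2*(-1 - 3) = 2*(-4) = -8)
t(y) = -8/y
1/(g(93, -39) + t(-7)) = 1/(-97 - 8/(-7)) = 1/(-97 - 8*(-1/7)) = 1/(-97 + 8/7) = 1/(-671/7) = -7/671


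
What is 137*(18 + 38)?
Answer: 7672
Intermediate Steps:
137*(18 + 38) = 137*56 = 7672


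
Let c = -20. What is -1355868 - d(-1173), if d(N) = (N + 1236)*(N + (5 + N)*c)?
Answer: -2753649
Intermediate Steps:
d(N) = (-100 - 19*N)*(1236 + N) (d(N) = (N + 1236)*(N + (5 + N)*(-20)) = (1236 + N)*(N + (-100 - 20*N)) = (1236 + N)*(-100 - 19*N) = (-100 - 19*N)*(1236 + N))
-1355868 - d(-1173) = -1355868 - (-123600 - 23584*(-1173) - 19*(-1173)**2) = -1355868 - (-123600 + 27664032 - 19*1375929) = -1355868 - (-123600 + 27664032 - 26142651) = -1355868 - 1*1397781 = -1355868 - 1397781 = -2753649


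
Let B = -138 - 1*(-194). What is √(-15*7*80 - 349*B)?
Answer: 2*I*√6986 ≈ 167.16*I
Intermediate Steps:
B = 56 (B = -138 + 194 = 56)
√(-15*7*80 - 349*B) = √(-15*7*80 - 349*56) = √(-105*80 - 19544) = √(-8400 - 19544) = √(-27944) = 2*I*√6986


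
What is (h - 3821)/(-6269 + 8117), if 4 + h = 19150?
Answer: 15325/1848 ≈ 8.2928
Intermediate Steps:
h = 19146 (h = -4 + 19150 = 19146)
(h - 3821)/(-6269 + 8117) = (19146 - 3821)/(-6269 + 8117) = 15325/1848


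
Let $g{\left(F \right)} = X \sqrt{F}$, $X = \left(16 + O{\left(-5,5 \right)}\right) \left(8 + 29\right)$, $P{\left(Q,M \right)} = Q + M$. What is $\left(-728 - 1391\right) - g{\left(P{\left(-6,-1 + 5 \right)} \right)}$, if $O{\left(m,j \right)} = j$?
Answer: $-2119 - 777 i \sqrt{2} \approx -2119.0 - 1098.8 i$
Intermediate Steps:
$P{\left(Q,M \right)} = M + Q$
$X = 777$ ($X = \left(16 + 5\right) \left(8 + 29\right) = 21 \cdot 37 = 777$)
$g{\left(F \right)} = 777 \sqrt{F}$
$\left(-728 - 1391\right) - g{\left(P{\left(-6,-1 + 5 \right)} \right)} = \left(-728 - 1391\right) - 777 \sqrt{\left(-1 + 5\right) - 6} = \left(-728 - 1391\right) - 777 \sqrt{4 - 6} = -2119 - 777 \sqrt{-2} = -2119 - 777 i \sqrt{2}$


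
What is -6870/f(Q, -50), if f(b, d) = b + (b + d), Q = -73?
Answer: 3435/98 ≈ 35.051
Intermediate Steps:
f(b, d) = d + 2*b
-6870/f(Q, -50) = -6870/(-50 + 2*(-73)) = -6870/(-50 - 146) = -6870/(-196) = -6870*(-1/196) = 3435/98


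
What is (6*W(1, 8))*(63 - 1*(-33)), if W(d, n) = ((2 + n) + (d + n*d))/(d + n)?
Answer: 1216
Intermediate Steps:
W(d, n) = (2 + d + n + d*n)/(d + n) (W(d, n) = ((2 + n) + (d + d*n))/(d + n) = (2 + d + n + d*n)/(d + n))
(6*W(1, 8))*(63 - 1*(-33)) = (6*((2 + 1 + 8 + 1*8)/(1 + 8)))*(63 - 1*(-33)) = (6*((2 + 1 + 8 + 8)/9))*(63 + 33) = (6*((1/9)*19))*96 = (6*(19/9))*96 = (38/3)*96 = 1216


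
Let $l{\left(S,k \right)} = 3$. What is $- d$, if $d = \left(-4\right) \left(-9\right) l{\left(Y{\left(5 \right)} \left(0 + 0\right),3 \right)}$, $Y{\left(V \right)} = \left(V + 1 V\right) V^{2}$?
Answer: $-108$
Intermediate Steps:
$Y{\left(V \right)} = 2 V^{3}$ ($Y{\left(V \right)} = \left(V + V\right) V^{2} = 2 V V^{2} = 2 V^{3}$)
$d = 108$ ($d = \left(-4\right) \left(-9\right) 3 = 36 \cdot 3 = 108$)
$- d = \left(-1\right) 108 = -108$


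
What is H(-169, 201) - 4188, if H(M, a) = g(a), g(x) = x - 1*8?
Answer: -3995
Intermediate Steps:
g(x) = -8 + x (g(x) = x - 8 = -8 + x)
H(M, a) = -8 + a
H(-169, 201) - 4188 = (-8 + 201) - 4188 = 193 - 4188 = -3995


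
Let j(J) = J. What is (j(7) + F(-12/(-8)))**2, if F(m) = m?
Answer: 289/4 ≈ 72.250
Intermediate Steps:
(j(7) + F(-12/(-8)))**2 = (7 - 12/(-8))**2 = (7 - 12*(-1/8))**2 = (7 + 3/2)**2 = (17/2)**2 = 289/4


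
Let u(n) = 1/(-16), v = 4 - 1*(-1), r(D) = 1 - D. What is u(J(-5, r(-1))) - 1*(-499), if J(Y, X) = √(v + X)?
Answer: 7983/16 ≈ 498.94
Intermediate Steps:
v = 5 (v = 4 + 1 = 5)
J(Y, X) = √(5 + X)
u(n) = -1/16
u(J(-5, r(-1))) - 1*(-499) = -1/16 - 1*(-499) = -1/16 + 499 = 7983/16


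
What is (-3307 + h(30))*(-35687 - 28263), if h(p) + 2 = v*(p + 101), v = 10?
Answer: 127836050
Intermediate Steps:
h(p) = 1008 + 10*p (h(p) = -2 + 10*(p + 101) = -2 + 10*(101 + p) = -2 + (1010 + 10*p) = 1008 + 10*p)
(-3307 + h(30))*(-35687 - 28263) = (-3307 + (1008 + 10*30))*(-35687 - 28263) = (-3307 + (1008 + 300))*(-63950) = (-3307 + 1308)*(-63950) = -1999*(-63950) = 127836050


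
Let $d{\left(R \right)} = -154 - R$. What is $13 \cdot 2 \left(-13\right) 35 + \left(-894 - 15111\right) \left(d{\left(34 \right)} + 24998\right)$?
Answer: $-397095880$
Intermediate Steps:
$13 \cdot 2 \left(-13\right) 35 + \left(-894 - 15111\right) \left(d{\left(34 \right)} + 24998\right) = 13 \cdot 2 \left(-13\right) 35 + \left(-894 - 15111\right) \left(\left(-154 - 34\right) + 24998\right) = 13 \left(-26\right) 35 - 16005 \left(\left(-154 - 34\right) + 24998\right) = \left(-338\right) 35 - 16005 \left(-188 + 24998\right) = -11830 - 397084050 = -397095880$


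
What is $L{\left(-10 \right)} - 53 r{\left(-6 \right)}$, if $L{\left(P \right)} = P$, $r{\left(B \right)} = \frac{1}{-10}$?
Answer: $- \frac{47}{10} \approx -4.7$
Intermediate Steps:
$r{\left(B \right)} = - \frac{1}{10}$
$L{\left(-10 \right)} - 53 r{\left(-6 \right)} = -10 - - \frac{53}{10} = -10 + \frac{53}{10} = - \frac{47}{10}$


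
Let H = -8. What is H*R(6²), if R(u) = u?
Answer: -288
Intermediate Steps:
H*R(6²) = -8*6² = -8*36 = -288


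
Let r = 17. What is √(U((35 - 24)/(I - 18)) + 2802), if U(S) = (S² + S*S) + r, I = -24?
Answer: √4972958/42 ≈ 53.096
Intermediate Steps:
U(S) = 17 + 2*S² (U(S) = (S² + S*S) + 17 = (S² + S²) + 17 = 2*S² + 17 = 17 + 2*S²)
√(U((35 - 24)/(I - 18)) + 2802) = √((17 + 2*((35 - 24)/(-24 - 18))²) + 2802) = √((17 + 2*(11/(-42))²) + 2802) = √((17 + 2*(11*(-1/42))²) + 2802) = √((17 + 2*(-11/42)²) + 2802) = √((17 + 2*(121/1764)) + 2802) = √((17 + 121/882) + 2802) = √(15115/882 + 2802) = √(2486479/882) = √4972958/42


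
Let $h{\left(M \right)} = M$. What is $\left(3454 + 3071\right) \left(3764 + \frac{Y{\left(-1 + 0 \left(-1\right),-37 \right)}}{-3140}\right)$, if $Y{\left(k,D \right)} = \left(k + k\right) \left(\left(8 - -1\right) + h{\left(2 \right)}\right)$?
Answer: $\frac{7711885755}{314} \approx 2.456 \cdot 10^{7}$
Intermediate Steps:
$Y{\left(k,D \right)} = 22 k$ ($Y{\left(k,D \right)} = \left(k + k\right) \left(\left(8 - -1\right) + 2\right) = 2 k \left(\left(8 + 1\right) + 2\right) = 2 k \left(9 + 2\right) = 2 k 11 = 22 k$)
$\left(3454 + 3071\right) \left(3764 + \frac{Y{\left(-1 + 0 \left(-1\right),-37 \right)}}{-3140}\right) = \left(3454 + 3071\right) \left(3764 + \frac{22 \left(-1 + 0 \left(-1\right)\right)}{-3140}\right) = 6525 \left(3764 + 22 \left(-1 + 0\right) \left(- \frac{1}{3140}\right)\right) = 6525 \left(3764 + 22 \left(-1\right) \left(- \frac{1}{3140}\right)\right) = 6525 \left(3764 - - \frac{11}{1570}\right) = 6525 \left(3764 + \frac{11}{1570}\right) = 6525 \cdot \frac{5909491}{1570} = \frac{7711885755}{314}$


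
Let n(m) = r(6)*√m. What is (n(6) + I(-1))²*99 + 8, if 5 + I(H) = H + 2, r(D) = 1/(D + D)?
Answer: 12769/8 - 66*√6 ≈ 1434.5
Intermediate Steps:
r(D) = 1/(2*D)
n(m) = √m/12 (n(m) = ((½)/6)*√m = ((½)*(⅙))*√m = √m/12)
I(H) = -3 + H (I(H) = -5 + (H + 2) = -5 + (2 + H) = -3 + H)
(n(6) + I(-1))²*99 + 8 = (√6/12 + (-3 - 1))²*99 + 8 = (√6/12 - 4)²*99 + 8 = (-4 + √6/12)²*99 + 8 = 99*(-4 + √6/12)² + 8 = 8 + 99*(-4 + √6/12)²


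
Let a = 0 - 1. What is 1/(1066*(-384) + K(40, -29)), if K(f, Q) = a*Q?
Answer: -1/409315 ≈ -2.4431e-6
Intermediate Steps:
a = -1
K(f, Q) = -Q
1/(1066*(-384) + K(40, -29)) = 1/(1066*(-384) - 1*(-29)) = 1/(-409344 + 29) = 1/(-409315) = -1/409315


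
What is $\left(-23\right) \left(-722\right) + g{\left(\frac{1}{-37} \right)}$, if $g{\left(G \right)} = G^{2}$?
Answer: $\frac{22733615}{1369} \approx 16606.0$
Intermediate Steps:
$\left(-23\right) \left(-722\right) + g{\left(\frac{1}{-37} \right)} = \left(-23\right) \left(-722\right) + \left(\frac{1}{-37}\right)^{2} = 16606 + \left(- \frac{1}{37}\right)^{2} = 16606 + \frac{1}{1369} = \frac{22733615}{1369}$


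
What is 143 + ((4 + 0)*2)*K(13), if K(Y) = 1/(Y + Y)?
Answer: 1863/13 ≈ 143.31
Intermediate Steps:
K(Y) = 1/(2*Y)
143 + ((4 + 0)*2)*K(13) = 143 + ((4 + 0)*2)*((½)/13) = 143 + (4*2)*((½)*(1/13)) = 143 + 8*(1/26) = 143 + 4/13 = 1863/13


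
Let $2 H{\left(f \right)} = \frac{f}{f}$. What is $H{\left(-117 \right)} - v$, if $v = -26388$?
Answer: $\frac{52777}{2} \approx 26389.0$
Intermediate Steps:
$H{\left(f \right)} = \frac{1}{2}$ ($H{\left(f \right)} = \frac{f \frac{1}{f}}{2} = \frac{1}{2} \cdot 1 = \frac{1}{2}$)
$H{\left(-117 \right)} - v = \frac{1}{2} - -26388 = \frac{1}{2} + 26388 = \frac{52777}{2}$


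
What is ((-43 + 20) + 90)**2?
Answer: 4489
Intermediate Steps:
((-43 + 20) + 90)**2 = (-23 + 90)**2 = 67**2 = 4489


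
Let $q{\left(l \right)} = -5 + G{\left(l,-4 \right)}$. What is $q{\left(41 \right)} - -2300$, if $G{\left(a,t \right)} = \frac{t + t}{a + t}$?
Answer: $\frac{84907}{37} \approx 2294.8$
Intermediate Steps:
$G{\left(a,t \right)} = \frac{2 t}{a + t}$
$q{\left(l \right)} = -5 - \frac{8}{-4 + l}$ ($q{\left(l \right)} = -5 + 2 \left(-4\right) \frac{1}{l - 4} = -5 + 2 \left(-4\right) \frac{1}{-4 + l} = -5 - \frac{8}{-4 + l}$)
$q{\left(41 \right)} - -2300 = \frac{12 - 205}{-4 + 41} - -2300 = \frac{12 - 205}{37} + 2300 = \frac{1}{37} \left(-193\right) + 2300 = - \frac{193}{37} + 2300 = \frac{84907}{37}$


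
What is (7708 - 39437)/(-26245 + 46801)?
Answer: -31729/20556 ≈ -1.5435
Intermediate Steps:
(7708 - 39437)/(-26245 + 46801) = -31729/20556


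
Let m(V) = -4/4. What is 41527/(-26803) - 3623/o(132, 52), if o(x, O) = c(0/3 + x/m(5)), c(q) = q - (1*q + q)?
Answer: -102588833/3537996 ≈ -28.996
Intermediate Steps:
m(V) = -1 (m(V) = -4*¼ = -1)
c(q) = -q (c(q) = q - (q + q) = q - 2*q = -q)
o(x, O) = x (o(x, O) = -(0/3 + x/(-1)) = -(0*(⅓) + x*(-1)) = -(0 - x) = -(-1)*x = x)
41527/(-26803) - 3623/o(132, 52) = 41527/(-26803) - 3623/132 = 41527*(-1/26803) - 3623*1/132 = -41527/26803 - 3623/132 = -102588833/3537996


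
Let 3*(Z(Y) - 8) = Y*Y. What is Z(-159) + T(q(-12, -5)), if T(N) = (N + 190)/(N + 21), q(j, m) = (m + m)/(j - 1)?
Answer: 2389585/283 ≈ 8443.8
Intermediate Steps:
Z(Y) = 8 + Y²/3 (Z(Y) = 8 + (Y*Y)/3 = 8 + Y²/3)
q(j, m) = 2*m/(-1 + j) (q(j, m) = (2*m)/(-1 + j) = 2*m/(-1 + j))
T(N) = (190 + N)/(21 + N)
Z(-159) + T(q(-12, -5)) = (8 + (⅓)*(-159)²) + (190 + 2*(-5)/(-1 - 12))/(21 + 2*(-5)/(-1 - 12)) = (8 + (⅓)*25281) + (190 + 2*(-5)/(-13))/(21 + 2*(-5)/(-13)) = (8 + 8427) + (190 + 2*(-5)*(-1/13))/(21 + 2*(-5)*(-1/13)) = 8435 + (190 + 10/13)/(21 + 10/13) = 8435 + (2480/13)/(283/13) = 8435 + (13/283)*(2480/13) = 8435 + 2480/283 = 2389585/283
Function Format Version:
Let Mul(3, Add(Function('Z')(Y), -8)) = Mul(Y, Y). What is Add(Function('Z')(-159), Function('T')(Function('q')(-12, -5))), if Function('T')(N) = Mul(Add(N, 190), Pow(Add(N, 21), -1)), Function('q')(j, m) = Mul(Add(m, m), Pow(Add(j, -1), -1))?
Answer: Rational(2389585, 283) ≈ 8443.8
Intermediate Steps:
Function('Z')(Y) = Add(8, Mul(Rational(1, 3), Pow(Y, 2))) (Function('Z')(Y) = Add(8, Mul(Rational(1, 3), Mul(Y, Y))) = Add(8, Mul(Rational(1, 3), Pow(Y, 2))))
Function('q')(j, m) = Mul(2, m, Pow(Add(-1, j), -1)) (Function('q')(j, m) = Mul(Mul(2, m), Pow(Add(-1, j), -1)) = Mul(2, m, Pow(Add(-1, j), -1)))
Function('T')(N) = Mul(Pow(Add(21, N), -1), Add(190, N)) (Function('T')(N) = Mul(Add(190, N), Pow(Add(21, N), -1)) = Mul(Pow(Add(21, N), -1), Add(190, N)))
Add(Function('Z')(-159), Function('T')(Function('q')(-12, -5))) = Add(Add(8, Mul(Rational(1, 3), Pow(-159, 2))), Mul(Pow(Add(21, Mul(2, -5, Pow(Add(-1, -12), -1))), -1), Add(190, Mul(2, -5, Pow(Add(-1, -12), -1))))) = Add(Add(8, Mul(Rational(1, 3), 25281)), Mul(Pow(Add(21, Mul(2, -5, Pow(-13, -1))), -1), Add(190, Mul(2, -5, Pow(-13, -1))))) = Add(Add(8, 8427), Mul(Pow(Add(21, Mul(2, -5, Rational(-1, 13))), -1), Add(190, Mul(2, -5, Rational(-1, 13))))) = Add(8435, Mul(Pow(Add(21, Rational(10, 13)), -1), Add(190, Rational(10, 13)))) = Add(8435, Mul(Pow(Rational(283, 13), -1), Rational(2480, 13))) = Add(8435, Mul(Rational(13, 283), Rational(2480, 13))) = Add(8435, Rational(2480, 283)) = Rational(2389585, 283)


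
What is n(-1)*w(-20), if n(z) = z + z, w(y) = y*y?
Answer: -800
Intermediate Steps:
w(y) = y**2
n(z) = 2*z
n(-1)*w(-20) = (2*(-1))*(-20)**2 = -2*400 = -800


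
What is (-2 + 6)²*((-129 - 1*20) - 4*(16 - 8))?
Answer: -2896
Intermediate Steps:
(-2 + 6)²*((-129 - 1*20) - 4*(16 - 8)) = 4²*((-129 - 20) - 4*8) = 16*(-149 - 32) = 16*(-181) = -2896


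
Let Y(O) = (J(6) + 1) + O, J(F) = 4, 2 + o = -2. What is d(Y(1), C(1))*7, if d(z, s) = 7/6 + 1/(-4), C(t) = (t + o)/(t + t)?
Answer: 77/12 ≈ 6.4167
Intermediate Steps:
o = -4 (o = -2 - 2 = -4)
Y(O) = 5 + O (Y(O) = (4 + 1) + O = 5 + O)
C(t) = (-4 + t)/(2*t) (C(t) = (t - 4)/(t + t) = (-4 + t)/((2*t)) = (-4 + t)*(1/(2*t)) = (-4 + t)/(2*t))
d(z, s) = 11/12 (d(z, s) = 7*(1/6) + 1*(-1/4) = 7/6 - 1/4 = 11/12)
d(Y(1), C(1))*7 = (11/12)*7 = 77/12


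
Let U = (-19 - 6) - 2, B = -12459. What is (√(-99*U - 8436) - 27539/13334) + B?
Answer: -166155845/13334 + I*√5763 ≈ -12461.0 + 75.914*I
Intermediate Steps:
U = -27 (U = -25 - 2 = -27)
(√(-99*U - 8436) - 27539/13334) + B = (√(-99*(-27) - 8436) - 27539/13334) - 12459 = (√(2673 - 8436) - 27539*1/13334) - 12459 = (√(-5763) - 27539/13334) - 12459 = (I*√5763 - 27539/13334) - 12459 = (-27539/13334 + I*√5763) - 12459 = -166155845/13334 + I*√5763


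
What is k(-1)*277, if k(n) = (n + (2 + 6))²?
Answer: 13573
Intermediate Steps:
k(n) = (8 + n)² (k(n) = (n + 8)² = (8 + n)²)
k(-1)*277 = (8 - 1)²*277 = 7²*277 = 49*277 = 13573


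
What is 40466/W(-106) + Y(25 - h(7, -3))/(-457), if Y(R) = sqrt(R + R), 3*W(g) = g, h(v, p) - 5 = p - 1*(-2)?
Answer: -60699/53 - sqrt(42)/457 ≈ -1145.3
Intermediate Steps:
h(v, p) = 7 + p (h(v, p) = 5 + (p - 1*(-2)) = 5 + (p + 2) = 5 + (2 + p) = 7 + p)
W(g) = g/3
Y(R) = sqrt(2)*sqrt(R) (Y(R) = sqrt(2*R) = sqrt(2)*sqrt(R))
40466/W(-106) + Y(25 - h(7, -3))/(-457) = 40466/(((1/3)*(-106))) + (sqrt(2)*sqrt(25 - (7 - 3)))/(-457) = 40466/(-106/3) + (sqrt(2)*sqrt(25 - 1*4))*(-1/457) = 40466*(-3/106) + (sqrt(2)*sqrt(25 - 4))*(-1/457) = -60699/53 + (sqrt(2)*sqrt(21))*(-1/457) = -60699/53 + sqrt(42)*(-1/457) = -60699/53 - sqrt(42)/457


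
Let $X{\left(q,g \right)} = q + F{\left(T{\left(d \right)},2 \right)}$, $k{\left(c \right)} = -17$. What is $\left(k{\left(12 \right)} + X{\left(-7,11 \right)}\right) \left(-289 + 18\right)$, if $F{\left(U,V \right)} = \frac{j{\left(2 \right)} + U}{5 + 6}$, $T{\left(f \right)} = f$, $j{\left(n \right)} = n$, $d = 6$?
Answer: $\frac{69376}{11} \approx 6306.9$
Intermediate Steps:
$F{\left(U,V \right)} = \frac{2}{11} + \frac{U}{11}$ ($F{\left(U,V \right)} = \frac{2 + U}{5 + 6} = \frac{2 + U}{11} = \left(2 + U\right) \frac{1}{11} = \frac{2}{11} + \frac{U}{11}$)
$X{\left(q,g \right)} = \frac{8}{11} + q$ ($X{\left(q,g \right)} = q + \left(\frac{2}{11} + \frac{1}{11} \cdot 6\right) = q + \left(\frac{2}{11} + \frac{6}{11}\right) = q + \frac{8}{11} = \frac{8}{11} + q$)
$\left(k{\left(12 \right)} + X{\left(-7,11 \right)}\right) \left(-289 + 18\right) = \left(-17 + \left(\frac{8}{11} - 7\right)\right) \left(-289 + 18\right) = \left(-17 - \frac{69}{11}\right) \left(-271\right) = \left(- \frac{256}{11}\right) \left(-271\right) = \frac{69376}{11}$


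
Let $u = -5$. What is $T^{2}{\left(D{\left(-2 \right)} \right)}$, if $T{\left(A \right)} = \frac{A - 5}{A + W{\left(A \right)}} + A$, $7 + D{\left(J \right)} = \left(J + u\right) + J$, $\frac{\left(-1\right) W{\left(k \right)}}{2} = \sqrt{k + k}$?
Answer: $\frac{- 22457 i + 60160 \sqrt{2}}{128 \left(- i + 2 \sqrt{2}\right)} \approx 228.38 + 18.716 i$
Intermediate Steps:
$W{\left(k \right)} = - 2 \sqrt{2} \sqrt{k}$ ($W{\left(k \right)} = - 2 \sqrt{k + k} = - 2 \sqrt{2 k} = - 2 \sqrt{2} \sqrt{k}$)
$D{\left(J \right)} = -12 + 2 J$ ($D{\left(J \right)} = -7 + \left(\left(J - 5\right) + J\right) = -7 + \left(\left(-5 + J\right) + J\right) = -7 + \left(-5 + 2 J\right) = -12 + 2 J$)
$T{\left(A \right)} = A + \frac{-5 + A}{A - 2 \sqrt{2} \sqrt{A}}$ ($T{\left(A \right)} = \frac{A - 5}{A - 2 \sqrt{2} \sqrt{A}} + A = \frac{-5 + A}{A - 2 \sqrt{2} \sqrt{A}} + A = A + \frac{-5 + A}{A - 2 \sqrt{2} \sqrt{A}}$)
$T^{2}{\left(D{\left(-2 \right)} \right)} = \left(\frac{5 - \left(-12 + 2 \left(-2\right)\right) - \left(-12 + 2 \left(-2\right)\right)^{2} + 2 \sqrt{2} \left(-12 + 2 \left(-2\right)\right)^{\frac{3}{2}}}{- (-12 + 2 \left(-2\right)) + 2 \sqrt{2} \sqrt{-12 + 2 \left(-2\right)}}\right)^{2} = \left(\frac{5 - \left(-12 - 4\right) - \left(-12 - 4\right)^{2} + 2 \sqrt{2} \left(-12 - 4\right)^{\frac{3}{2}}}{- (-12 - 4) + 2 \sqrt{2} \sqrt{-12 - 4}}\right)^{2} = \left(\frac{5 - -16 - \left(-16\right)^{2} + 2 \sqrt{2} \left(-16\right)^{\frac{3}{2}}}{\left(-1\right) \left(-16\right) + 2 \sqrt{2} \sqrt{-16}}\right)^{2} = \left(\frac{5 + 16 - 256 + 2 \sqrt{2} \left(- 64 i\right)}{16 + 2 \sqrt{2} \cdot 4 i}\right)^{2} = \left(\frac{5 + 16 - 256 - 128 i \sqrt{2}}{16 + 8 i \sqrt{2}}\right)^{2} = \left(\frac{-235 - 128 i \sqrt{2}}{16 + 8 i \sqrt{2}}\right)^{2} = \frac{\left(-235 - 128 i \sqrt{2}\right)^{2}}{\left(16 + 8 i \sqrt{2}\right)^{2}}$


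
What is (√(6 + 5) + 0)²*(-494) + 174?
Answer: -5260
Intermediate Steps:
(√(6 + 5) + 0)²*(-494) + 174 = (√11 + 0)²*(-494) + 174 = (√11)²*(-494) + 174 = 11*(-494) + 174 = -5434 + 174 = -5260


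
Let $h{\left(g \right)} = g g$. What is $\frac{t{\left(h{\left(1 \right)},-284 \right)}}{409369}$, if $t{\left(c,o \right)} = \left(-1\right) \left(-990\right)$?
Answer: $\frac{990}{409369} \approx 0.0024184$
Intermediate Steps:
$h{\left(g \right)} = g^{2}$
$t{\left(c,o \right)} = 990$
$\frac{t{\left(h{\left(1 \right)},-284 \right)}}{409369} = \frac{990}{409369}$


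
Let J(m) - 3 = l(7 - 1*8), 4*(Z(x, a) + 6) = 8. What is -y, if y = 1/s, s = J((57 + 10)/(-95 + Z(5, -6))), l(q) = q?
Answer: -½ ≈ -0.50000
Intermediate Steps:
Z(x, a) = -4 (Z(x, a) = -6 + (¼)*8 = -6 + 2 = -4)
J(m) = 2 (J(m) = 3 + (7 - 1*8) = 3 + (7 - 8) = 3 - 1 = 2)
s = 2
y = ½ (y = 1/2 = ½ ≈ 0.50000)
-y = -1*½ = -½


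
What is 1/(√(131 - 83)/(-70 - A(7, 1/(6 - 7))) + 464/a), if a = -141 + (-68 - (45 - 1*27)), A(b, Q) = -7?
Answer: -8709309/17750759 + 1082109*√3/71003036 ≈ -0.46425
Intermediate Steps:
a = -227 (a = -141 + (-68 - (45 - 27)) = -141 + (-68 - 1*18) = -141 + (-68 - 18) = -141 - 86 = -227)
1/(√(131 - 83)/(-70 - A(7, 1/(6 - 7))) + 464/a) = 1/(√(131 - 83)/(-70 - 1*(-7)) + 464/(-227)) = 1/(√48/(-70 + 7) + 464*(-1/227)) = 1/((4*√3)/(-63) - 464/227) = 1/((4*√3)*(-1/63) - 464/227) = 1/(-4*√3/63 - 464/227) = 1/(-464/227 - 4*√3/63)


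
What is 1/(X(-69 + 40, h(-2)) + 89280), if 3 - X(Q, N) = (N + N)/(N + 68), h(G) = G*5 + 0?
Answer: 29/2589217 ≈ 1.1200e-5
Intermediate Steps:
h(G) = 5*G (h(G) = 5*G + 0 = 5*G)
X(Q, N) = 3 - 2*N/(68 + N) (X(Q, N) = 3 - (N + N)/(N + 68) = 3 - 2*N/(68 + N))
1/(X(-69 + 40, h(-2)) + 89280) = 1/((204 + 5*(-2))/(68 + 5*(-2)) + 89280) = 1/((204 - 10)/(68 - 10) + 89280) = 1/(194/58 + 89280) = 1/((1/58)*194 + 89280) = 1/(97/29 + 89280) = 1/(2589217/29) = 29/2589217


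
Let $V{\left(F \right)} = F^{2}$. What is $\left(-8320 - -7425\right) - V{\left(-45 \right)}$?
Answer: $-2920$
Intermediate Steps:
$\left(-8320 - -7425\right) - V{\left(-45 \right)} = \left(-8320 - -7425\right) - \left(-45\right)^{2} = \left(-8320 + 7425\right) - 2025 = -895 - 2025 = -2920$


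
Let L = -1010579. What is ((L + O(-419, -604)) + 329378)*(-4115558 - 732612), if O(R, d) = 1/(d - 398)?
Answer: 1654591706761255/501 ≈ 3.3026e+12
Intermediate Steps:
O(R, d) = 1/(-398 + d)
((L + O(-419, -604)) + 329378)*(-4115558 - 732612) = ((-1010579 + 1/(-398 - 604)) + 329378)*(-4115558 - 732612) = ((-1010579 + 1/(-1002)) + 329378)*(-4848170) = ((-1010579 - 1/1002) + 329378)*(-4848170) = (-1012600159/1002 + 329378)*(-4848170) = -682563403/1002*(-4848170) = 1654591706761255/501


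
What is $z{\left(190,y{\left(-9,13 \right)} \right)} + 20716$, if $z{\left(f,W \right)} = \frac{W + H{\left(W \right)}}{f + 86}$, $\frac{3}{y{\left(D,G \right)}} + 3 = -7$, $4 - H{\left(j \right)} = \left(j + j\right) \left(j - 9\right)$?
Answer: $\frac{142940353}{6900} \approx 20716.0$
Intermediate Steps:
$H{\left(j \right)} = 4 - 2 j \left(-9 + j\right)$ ($H{\left(j \right)} = 4 - \left(j + j\right) \left(j - 9\right) = 4 - 2 j \left(-9 + j\right)$)
$y{\left(D,G \right)} = - \frac{3}{10}$ ($y{\left(D,G \right)} = \frac{3}{-3 - 7} = \frac{3}{-10} = 3 \left(- \frac{1}{10}\right) = - \frac{3}{10}$)
$z{\left(f,W \right)} = \frac{4 - 2 W^{2} + 19 W}{86 + f}$ ($z{\left(f,W \right)} = \frac{W + \left(4 - 2 W^{2} + 18 W\right)}{f + 86} = \frac{4 - 2 W^{2} + 19 W}{86 + f}$)
$z{\left(190,y{\left(-9,13 \right)} \right)} + 20716 = \frac{4 - 2 \left(- \frac{3}{10}\right)^{2} + 19 \left(- \frac{3}{10}\right)}{86 + 190} + 20716 = \frac{4 - \frac{9}{50} - \frac{57}{10}}{276} + 20716 = \frac{1}{276} \left(- \frac{47}{25}\right) + 20716 = - \frac{47}{6900} + 20716 = \frac{142940353}{6900}$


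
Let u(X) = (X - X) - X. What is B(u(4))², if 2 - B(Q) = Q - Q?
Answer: 4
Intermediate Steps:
u(X) = -X (u(X) = 0 - X = -X)
B(Q) = 2 (B(Q) = 2 - (Q - Q) = 2 - 1*0 = 2 + 0 = 2)
B(u(4))² = 2² = 4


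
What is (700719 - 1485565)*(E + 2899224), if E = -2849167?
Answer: -39287036222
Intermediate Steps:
(700719 - 1485565)*(E + 2899224) = (700719 - 1485565)*(-2849167 + 2899224) = -784846*50057 = -39287036222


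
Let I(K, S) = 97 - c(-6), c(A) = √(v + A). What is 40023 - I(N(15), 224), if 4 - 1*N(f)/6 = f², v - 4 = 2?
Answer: 39926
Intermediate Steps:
v = 6 (v = 4 + 2 = 6)
N(f) = 24 - 6*f²
c(A) = √(6 + A)
I(K, S) = 97 (I(K, S) = 97 - √(6 - 6) = 97 - √0 = 97 - 1*0 = 97 + 0 = 97)
40023 - I(N(15), 224) = 40023 - 1*97 = 40023 - 97 = 39926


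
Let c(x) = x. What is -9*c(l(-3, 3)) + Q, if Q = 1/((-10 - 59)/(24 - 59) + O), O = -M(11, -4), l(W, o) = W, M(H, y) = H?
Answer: 8497/316 ≈ 26.889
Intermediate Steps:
O = -11 (O = -1*11 = -11)
Q = -35/316 (Q = 1/((-10 - 59)/(24 - 59) - 11) = 1/(-69/(-35) - 11) = 1/(-69*(-1/35) - 11) = 1/(69/35 - 11) = 1/(-316/35) = -35/316 ≈ -0.11076)
-9*c(l(-3, 3)) + Q = -9*(-3) - 35/316 = 27 - 35/316 = 8497/316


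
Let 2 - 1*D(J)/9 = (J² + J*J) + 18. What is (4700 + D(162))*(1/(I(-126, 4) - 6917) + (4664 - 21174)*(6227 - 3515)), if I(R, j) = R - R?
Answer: 144893256000361276/6917 ≈ 2.0947e+13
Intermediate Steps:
D(J) = -144 - 18*J² (D(J) = 18 - 9*((J² + J*J) + 18) = 18 - 9*((J² + J²) + 18) = 18 - 9*(2*J² + 18) = 18 - 9*(18 + 2*J²) = 18 + (-162 - 18*J²) = -144 - 18*J²)
I(R, j) = 0
(4700 + D(162))*(1/(I(-126, 4) - 6917) + (4664 - 21174)*(6227 - 3515)) = (4700 + (-144 - 18*162²))*(1/(0 - 6917) + (4664 - 21174)*(6227 - 3515)) = (4700 + (-144 - 18*26244))*(1/(-6917) - 16510*2712) = (4700 + (-144 - 472392))*(-1/6917 - 44775120) = (4700 - 472536)*(-309709505041/6917) = -467836*(-309709505041/6917) = 144893256000361276/6917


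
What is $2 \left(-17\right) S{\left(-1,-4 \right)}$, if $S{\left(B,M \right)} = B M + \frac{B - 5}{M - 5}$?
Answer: $- \frac{476}{3} \approx -158.67$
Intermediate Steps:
$S{\left(B,M \right)} = B M + \frac{-5 + B}{-5 + M}$
$2 \left(-17\right) S{\left(-1,-4 \right)} = 2 \left(-17\right) \frac{-5 - 1 - \left(-4\right)^{2} - \left(-5\right) \left(-4\right)}{-5 - 4} = - 34 \frac{-5 - 1 - 16 - 20}{-9} = - 34 \left(- \frac{-5 - 1 - 16 - 20}{9}\right) = - 34 \left(\left(- \frac{1}{9}\right) \left(-42\right)\right) = \left(-34\right) \frac{14}{3} = - \frac{476}{3}$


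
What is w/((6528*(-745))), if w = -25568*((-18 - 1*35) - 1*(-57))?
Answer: 47/2235 ≈ 0.021029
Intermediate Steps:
w = -102272 (w = -25568*((-18 - 35) + 57) = -25568*(-53 + 57) = -25568*4 = -102272)
w/((6528*(-745))) = -102272/(6528*(-745)) = -102272/(-4863360) = -102272*(-1/4863360) = 47/2235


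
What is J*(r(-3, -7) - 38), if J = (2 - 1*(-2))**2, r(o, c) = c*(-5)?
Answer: -48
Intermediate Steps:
r(o, c) = -5*c
J = 16 (J = (2 + 2)**2 = 4**2 = 16)
J*(r(-3, -7) - 38) = 16*(-5*(-7) - 38) = 16*(35 - 38) = 16*(-3) = -48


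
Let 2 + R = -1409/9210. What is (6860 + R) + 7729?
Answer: 134344861/9210 ≈ 14587.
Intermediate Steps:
R = -19829/9210 (R = -2 - 1409/9210 = -19829/9210 ≈ -2.1530)
(6860 + R) + 7729 = (6860 - 19829/9210) + 7729 = 63160771/9210 + 7729 = 134344861/9210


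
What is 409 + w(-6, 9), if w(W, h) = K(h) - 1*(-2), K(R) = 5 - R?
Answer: 407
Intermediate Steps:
w(W, h) = 7 - h (w(W, h) = (5 - h) - 1*(-2) = (5 - h) + 2 = 7 - h)
409 + w(-6, 9) = 409 + (7 - 1*9) = 409 + (7 - 9) = 409 - 2 = 407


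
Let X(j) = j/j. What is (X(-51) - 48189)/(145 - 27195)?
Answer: 24094/13525 ≈ 1.7814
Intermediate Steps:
X(j) = 1
(X(-51) - 48189)/(145 - 27195) = (1 - 48189)/(145 - 27195) = -48188/(-27050) = -48188*(-1/27050) = 24094/13525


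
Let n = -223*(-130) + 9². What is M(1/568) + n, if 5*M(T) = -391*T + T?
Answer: 8256125/284 ≈ 29071.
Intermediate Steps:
M(T) = -78*T (M(T) = (-391*T + T)/5 = (-390*T)/5 = -78*T)
n = 29071 (n = 28990 + 81 = 29071)
M(1/568) + n = -78/568 + 29071 = -78*1/568 + 29071 = -39/284 + 29071 = 8256125/284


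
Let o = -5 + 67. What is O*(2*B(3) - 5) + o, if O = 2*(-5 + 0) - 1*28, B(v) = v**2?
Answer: -432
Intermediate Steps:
O = -38 (O = 2*(-5) - 28 = -10 - 28 = -38)
o = 62
O*(2*B(3) - 5) + o = -38*(2*3**2 - 5) + 62 = -38*(2*9 - 5) + 62 = -38*(18 - 5) + 62 = -38*13 + 62 = -494 + 62 = -432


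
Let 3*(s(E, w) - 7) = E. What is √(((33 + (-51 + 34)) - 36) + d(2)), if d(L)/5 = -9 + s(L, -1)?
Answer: 4*I*√15/3 ≈ 5.164*I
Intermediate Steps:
s(E, w) = 7 + E/3
d(L) = -10 + 5*L/3 (d(L) = 5*(-9 + (7 + L/3)) = 5*(-2 + L/3) = -10 + 5*L/3)
√(((33 + (-51 + 34)) - 36) + d(2)) = √(((33 + (-51 + 34)) - 36) + (-10 + (5/3)*2)) = √(((33 - 17) - 36) + (-10 + 10/3)) = √((16 - 36) - 20/3) = √(-20 - 20/3) = √(-80/3) = 4*I*√15/3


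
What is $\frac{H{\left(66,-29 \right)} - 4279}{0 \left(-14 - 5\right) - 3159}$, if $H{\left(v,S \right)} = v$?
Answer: $\frac{4213}{3159} \approx 1.3337$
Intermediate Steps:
$\frac{H{\left(66,-29 \right)} - 4279}{0 \left(-14 - 5\right) - 3159} = \frac{66 - 4279}{0 \left(-14 - 5\right) - 3159} = - \frac{4213}{0 \left(-19\right) - 3159} = - \frac{4213}{0 - 3159} = - \frac{4213}{-3159} = \left(-4213\right) \left(- \frac{1}{3159}\right) = \frac{4213}{3159}$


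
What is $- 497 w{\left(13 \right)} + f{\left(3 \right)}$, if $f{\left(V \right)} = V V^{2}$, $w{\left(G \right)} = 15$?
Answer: $-7428$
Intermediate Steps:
$f{\left(V \right)} = V^{3}$
$- 497 w{\left(13 \right)} + f{\left(3 \right)} = \left(-497\right) 15 + 3^{3} = -7455 + 27 = -7428$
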